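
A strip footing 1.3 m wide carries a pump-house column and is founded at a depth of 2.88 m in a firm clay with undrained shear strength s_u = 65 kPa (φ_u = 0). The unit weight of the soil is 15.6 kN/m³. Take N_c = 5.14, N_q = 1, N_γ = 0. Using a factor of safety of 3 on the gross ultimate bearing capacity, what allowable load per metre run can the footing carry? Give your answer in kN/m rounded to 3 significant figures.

Overburden at base level: q = 15.6 × 2.88 = 44.928 kPa.
Cohesion term c·N_c = 65 × 5.14 = 334.1 kPa; surcharge term q·N_q = 44.928 × 1 = 44.928 kPa.
q_ult = 334.1 + 44.928 = 379.03 kPa.
Gross allowable pressure q_all = 379.03 / 3 = 126.34 kPa.
Allowable wall load = q_all × B = 126.34 × 1.3 = 164.25 kN per metre run.

≈ 164 kN/m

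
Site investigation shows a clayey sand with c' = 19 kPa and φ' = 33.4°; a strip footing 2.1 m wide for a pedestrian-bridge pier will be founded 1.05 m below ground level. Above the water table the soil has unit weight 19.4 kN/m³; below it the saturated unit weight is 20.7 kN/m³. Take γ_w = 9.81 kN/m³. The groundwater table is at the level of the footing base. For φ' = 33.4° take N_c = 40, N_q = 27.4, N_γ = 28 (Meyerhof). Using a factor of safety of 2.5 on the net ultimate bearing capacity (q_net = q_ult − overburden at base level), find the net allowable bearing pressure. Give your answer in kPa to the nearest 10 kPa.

q_all(net) ≈ 650 kPa

Effective surcharge at the founding depth q = γ·D_f = 19.4 × 1.05 = 20.37 kPa.
The water table coincides with the base, so in the self-weight term γ → γ' = 10.89 kN/m³.
q_ult = c·N_c + q·N_q + 0.5·γ·B·N_γ
     = 19 × 40 + 20.37 × 27.4 + 0.5 × 10.89 × 2.1 × 28
     = 760 + 558.14 + 320.17 = 1638.3 kPa.
q_net = 1638.3 − 20.37 = 1617.9 kPa.
q_all(net) = 1617.9 / 2.5 = 647.17 kPa.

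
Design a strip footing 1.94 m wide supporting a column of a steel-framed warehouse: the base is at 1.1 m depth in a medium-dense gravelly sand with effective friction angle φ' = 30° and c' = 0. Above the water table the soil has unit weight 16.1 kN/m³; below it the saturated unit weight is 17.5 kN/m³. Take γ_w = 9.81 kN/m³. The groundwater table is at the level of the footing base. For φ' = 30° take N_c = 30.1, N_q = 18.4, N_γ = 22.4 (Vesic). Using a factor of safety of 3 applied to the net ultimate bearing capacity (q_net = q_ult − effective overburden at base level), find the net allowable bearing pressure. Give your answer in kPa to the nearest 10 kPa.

Overburden at base level: q = 16.1 × 1.1 = 17.71 kPa.
Below the base the soil is submerged, so the ½γBN_γ term uses γ' = 17.5 − 9.81 = 7.69 kN/m³.
Surcharge term q·N_q = 17.71 × 18.4 = 325.86 kPa; self-weight term 0.5·γ·B·N_γ = 0.5 × 7.69 × 1.94 × 22.4 = 167.09 kPa.
q_ult = 325.86 + 167.09 = 492.95 kPa.
Net ultimate: q_net = 492.95 − 17.71 = 475.24 kPa.
q_all(net) = 475.24 / 3 = 158.41 kPa.

q_all(net) ≈ 160 kPa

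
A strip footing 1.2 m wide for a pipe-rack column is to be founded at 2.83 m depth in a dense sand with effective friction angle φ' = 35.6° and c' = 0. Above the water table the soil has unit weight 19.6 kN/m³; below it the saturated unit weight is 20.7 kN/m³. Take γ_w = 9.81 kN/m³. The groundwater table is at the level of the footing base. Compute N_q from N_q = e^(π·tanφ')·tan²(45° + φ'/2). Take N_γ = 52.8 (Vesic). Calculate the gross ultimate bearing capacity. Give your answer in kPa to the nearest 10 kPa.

tan35.6° = 0.7159, so N_q = e^(π×0.7159)·tan²(62.8°) = 9.48 × 3.786 = 35.89.
Effective surcharge at the founding depth q = γ·D_f = 19.6 × 2.83 = 55.468 kPa.
The water table coincides with the base, so in the self-weight term γ → γ' = 10.89 kN/m³.
q_ult = q·N_q + 0.5·γ·B·N_γ
     = 55.468 × 35.891 + 0.5 × 10.89 × 1.2 × 52.8
     = 1990.8 + 345 = 2335.8 kPa.

q_ult ≈ 2340 kPa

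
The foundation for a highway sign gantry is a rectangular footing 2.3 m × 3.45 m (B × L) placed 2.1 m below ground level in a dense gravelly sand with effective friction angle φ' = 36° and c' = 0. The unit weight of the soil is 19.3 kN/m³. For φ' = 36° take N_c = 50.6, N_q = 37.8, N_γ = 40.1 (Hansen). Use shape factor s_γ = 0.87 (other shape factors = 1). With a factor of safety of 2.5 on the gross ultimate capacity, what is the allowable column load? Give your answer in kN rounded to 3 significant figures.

P_all ≈ 7320 kN

q = γ·D_f = 19.3 × 2.1 = 40.53 kPa.
q·N_q = 40.53 × 37.8 = 1532 kPa
0.5·γ·B·N_γ·s_γ = 0.5 × 19.3 × 2.3 × 40.1 × 0.87 = 774.32 kPa
q_ult = 1532 + 774.32 = 2306.4 kPa.
Gross allowable pressure q_all = 2306.4 / 2.5 = 922.54 kPa.
Footing area = 7.935 m², so allowable column load = 922.54 × 7.935 = 7320.4 kN.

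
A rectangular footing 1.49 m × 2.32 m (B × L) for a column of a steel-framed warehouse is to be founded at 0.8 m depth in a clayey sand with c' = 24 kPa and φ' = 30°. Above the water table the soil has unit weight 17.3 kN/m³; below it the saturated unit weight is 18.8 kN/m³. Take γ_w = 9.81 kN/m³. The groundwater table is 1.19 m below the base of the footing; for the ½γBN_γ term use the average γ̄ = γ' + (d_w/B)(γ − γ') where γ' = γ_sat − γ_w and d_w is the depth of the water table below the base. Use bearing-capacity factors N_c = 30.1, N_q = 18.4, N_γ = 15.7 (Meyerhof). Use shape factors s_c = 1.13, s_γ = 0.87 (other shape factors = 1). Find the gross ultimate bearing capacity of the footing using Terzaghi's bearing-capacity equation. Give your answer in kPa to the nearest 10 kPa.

Effective surcharge at the founding depth q = γ·D_f = 17.3 × 0.8 = 13.84 kPa.
With d_w = 1.19 m < B, γ̄ = 8.99 + (1.19/1.49) × (17.3 − 8.99) = 15.627 kN/m³.
q_ult = c·N_c·s_c + q·N_q + 0.5·γ·B·N_γ·s_γ
     = 24 × 30.1 × 1.13 + 13.84 × 18.4 + 0.5 × 15.627 × 1.49 × 15.7 × 0.87
     = 816.31 + 254.66 + 159.02 = 1230 kPa.

q_ult ≈ 1230 kPa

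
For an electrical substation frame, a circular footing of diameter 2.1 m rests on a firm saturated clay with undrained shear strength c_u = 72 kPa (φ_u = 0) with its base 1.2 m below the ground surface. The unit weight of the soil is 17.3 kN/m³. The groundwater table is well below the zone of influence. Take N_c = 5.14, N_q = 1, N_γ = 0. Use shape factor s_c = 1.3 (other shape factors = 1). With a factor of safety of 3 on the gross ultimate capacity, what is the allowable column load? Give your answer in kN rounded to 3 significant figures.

P_all ≈ 579 kN

Overburden at base level: q = 17.3 × 1.2 = 20.76 kPa.
Cohesion term c·N_c·s_c = 72 × 5.14 × 1.3 = 481.1 kPa; surcharge term q·N_q = 20.76 × 1 = 20.76 kPa.
q_ult = 481.1 + 20.76 = 501.86 kPa.
Gross allowable pressure q_all = 501.86 / 3 = 167.29 kPa.
Footing area = 3.4636 m², so allowable column load = 167.29 × 3.4636 = 579.42 kN.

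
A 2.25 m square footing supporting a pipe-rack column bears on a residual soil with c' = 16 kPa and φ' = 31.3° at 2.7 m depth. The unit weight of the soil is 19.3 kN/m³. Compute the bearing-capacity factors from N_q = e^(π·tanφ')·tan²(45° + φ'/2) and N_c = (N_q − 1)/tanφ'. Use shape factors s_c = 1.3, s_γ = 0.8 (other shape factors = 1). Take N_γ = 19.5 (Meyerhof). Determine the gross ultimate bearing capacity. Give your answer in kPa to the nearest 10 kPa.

q_ult ≈ 2150 kPa

tan31.3° = 0.608, so N_q = e^(π×0.608)·tan²(60.65°) = 6.754 × 3.162 = 21.36.
N_c = (21.36 − 1)/tan31.3° = 33.48.
Effective surcharge at the founding depth q = γ·D_f = 19.3 × 2.7 = 52.11 kPa.
q_ult = c·N_c·s_c + q·N_q + 0.5·γ·B·N_γ·s_γ
     = 16 × 33.485 × 1.3 + 52.11 × 21.359 + 0.5 × 19.3 × 2.25 × 19.5 × 0.8
     = 696.49 + 1113 + 338.72 = 2148.2 kPa.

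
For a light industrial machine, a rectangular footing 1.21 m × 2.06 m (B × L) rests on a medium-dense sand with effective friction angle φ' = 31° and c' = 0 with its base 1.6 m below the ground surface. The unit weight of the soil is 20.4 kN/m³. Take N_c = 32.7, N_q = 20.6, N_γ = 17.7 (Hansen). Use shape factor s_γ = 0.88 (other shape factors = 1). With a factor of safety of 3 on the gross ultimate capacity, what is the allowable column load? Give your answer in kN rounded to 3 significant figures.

Overburden at base level: q = 20.4 × 1.6 = 32.64 kPa.
Surcharge term q·N_q = 32.64 × 20.6 = 672.38 kPa; self-weight term 0.5·γ·B·N_γ·s_γ = 0.5 × 20.4 × 1.21 × 17.7 × 0.88 = 192.24 kPa.
q_ult = 672.38 + 192.24 = 864.62 kPa.
Gross allowable pressure q_all = 864.62 / 3 = 288.21 kPa.
Footing area = 2.4926 m², so allowable column load = 288.21 × 2.4926 = 718.39 kN.

P_all ≈ 718 kN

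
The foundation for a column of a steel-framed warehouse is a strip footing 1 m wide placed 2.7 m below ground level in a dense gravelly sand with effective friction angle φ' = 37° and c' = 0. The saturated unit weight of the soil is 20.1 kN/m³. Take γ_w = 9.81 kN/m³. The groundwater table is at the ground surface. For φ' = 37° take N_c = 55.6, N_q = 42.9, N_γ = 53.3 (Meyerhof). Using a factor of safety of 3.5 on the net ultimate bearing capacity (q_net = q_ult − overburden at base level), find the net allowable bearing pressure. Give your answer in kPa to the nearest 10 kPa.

q_all(net) ≈ 410 kPa

Water table at ground surface, so effective unit weight γ' = 20.1 − 9.81 = 10.29 kN/m³ is used throughout; overburden q = 10.29 × 2.7 = 27.783 kPa; the same γ' applies in the ½γBN_γ term.
Surcharge term q·N_q = 27.783 × 42.9 = 1191.9 kPa; self-weight term 0.5·γ·B·N_γ = 0.5 × 10.29 × 1 × 53.3 = 274.23 kPa.
q_ult = 1191.9 + 274.23 = 1466.1 kPa.
q_net = 1466.1 − 27.783 = 1438.3 kPa.
q_all(net) = 1438.3 / 3.5 = 410.95 kPa.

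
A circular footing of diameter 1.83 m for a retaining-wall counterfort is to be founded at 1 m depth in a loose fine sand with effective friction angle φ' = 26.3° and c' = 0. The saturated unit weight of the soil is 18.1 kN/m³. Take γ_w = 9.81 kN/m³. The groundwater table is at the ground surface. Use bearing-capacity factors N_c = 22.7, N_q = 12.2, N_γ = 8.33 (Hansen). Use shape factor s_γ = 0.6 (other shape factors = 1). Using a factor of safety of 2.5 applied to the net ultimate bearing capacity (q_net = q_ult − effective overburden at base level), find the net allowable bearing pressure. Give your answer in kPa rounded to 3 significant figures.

Water table at ground surface, so effective unit weight γ' = 18.1 − 9.81 = 8.29 kN/m³ is used throughout; overburden q = 8.29 × 1 = 8.29 kPa; the same γ' applies in the ½γBN_γ term.
Surcharge term q·N_q = 8.29 × 12.2 = 101.14 kPa; self-weight term 0.5·γ·B·N_γ·s_γ = 0.5 × 8.29 × 1.83 × 8.33 × 0.6 = 37.912 kPa.
q_ult = 101.14 + 37.912 = 139.05 kPa.
Net ultimate: q_net = 139.05 − 8.29 = 130.76 kPa.
q_all(net) = 130.76 / 2.5 = 52.304 kPa.

q_all(net) ≈ 52.3 kPa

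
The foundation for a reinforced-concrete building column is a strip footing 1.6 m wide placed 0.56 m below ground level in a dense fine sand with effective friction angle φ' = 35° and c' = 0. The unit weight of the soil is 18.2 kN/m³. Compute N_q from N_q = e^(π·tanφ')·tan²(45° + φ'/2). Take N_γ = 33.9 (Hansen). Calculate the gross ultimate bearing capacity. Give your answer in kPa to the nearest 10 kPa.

q_ult ≈ 830 kPa

tan35° = 0.7002, so N_q = e^(π×0.7002)·tan²(62.5°) = 9.023 × 3.69 = 33.3.
Effective surcharge at the founding depth q = γ·D_f = 18.2 × 0.56 = 10.192 kPa.
q_ult = q·N_q + 0.5·γ·B·N_γ
     = 10.192 × 33.296 + 0.5 × 18.2 × 1.6 × 33.9
     = 339.35 + 493.58 = 832.94 kPa.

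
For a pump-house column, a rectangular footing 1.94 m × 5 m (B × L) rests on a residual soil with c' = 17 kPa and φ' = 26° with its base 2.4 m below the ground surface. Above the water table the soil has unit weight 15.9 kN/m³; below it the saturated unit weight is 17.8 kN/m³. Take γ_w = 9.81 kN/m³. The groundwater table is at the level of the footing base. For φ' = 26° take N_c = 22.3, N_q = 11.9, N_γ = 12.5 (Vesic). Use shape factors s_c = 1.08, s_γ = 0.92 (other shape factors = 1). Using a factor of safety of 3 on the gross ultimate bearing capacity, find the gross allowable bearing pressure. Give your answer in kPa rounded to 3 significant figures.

q = γ·D_f = 15.9 × 2.4 = 38.16 kPa.
For the ½γBN_γ term take γ' = 17.8 − 9.81 = 7.99 kN/m³ (soil below base is submerged).
c·N_c·s_c = 17 × 22.3 × 1.08 = 409.43 kPa
q·N_q = 38.16 × 11.9 = 454.1 kPa
0.5·γ·B·N_γ·s_γ = 0.5 × 7.99 × 1.94 × 12.5 × 0.92 = 89.128 kPa
q_ult = 409.43 + 454.1 + 89.128 = 952.66 kPa.
q_all = 952.66 / 3 = 317.55 kPa.

q_all ≈ 318 kPa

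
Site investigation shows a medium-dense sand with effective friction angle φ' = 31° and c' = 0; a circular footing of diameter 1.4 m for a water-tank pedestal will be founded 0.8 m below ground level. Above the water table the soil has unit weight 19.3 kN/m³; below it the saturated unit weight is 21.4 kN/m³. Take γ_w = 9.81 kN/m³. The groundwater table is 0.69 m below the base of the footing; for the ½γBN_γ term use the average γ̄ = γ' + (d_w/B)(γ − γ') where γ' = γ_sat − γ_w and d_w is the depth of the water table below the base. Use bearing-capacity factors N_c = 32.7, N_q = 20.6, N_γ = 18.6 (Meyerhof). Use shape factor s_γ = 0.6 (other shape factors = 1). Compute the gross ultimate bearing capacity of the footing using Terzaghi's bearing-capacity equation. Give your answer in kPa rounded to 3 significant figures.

Effective surcharge at the founding depth q = γ·D_f = 19.3 × 0.8 = 15.44 kPa.
With d_w = 0.69 m < B, γ̄ = 11.59 + (0.69/1.4) × (19.3 − 11.59) = 15.39 kN/m³.
q_ult = q·N_q + 0.5·γ·B·N_γ·s_γ
     = 15.44 × 20.6 + 0.5 × 15.39 × 1.4 × 18.6 × 0.6
     = 318.06 + 120.23 = 438.29 kPa.

q_ult ≈ 438 kPa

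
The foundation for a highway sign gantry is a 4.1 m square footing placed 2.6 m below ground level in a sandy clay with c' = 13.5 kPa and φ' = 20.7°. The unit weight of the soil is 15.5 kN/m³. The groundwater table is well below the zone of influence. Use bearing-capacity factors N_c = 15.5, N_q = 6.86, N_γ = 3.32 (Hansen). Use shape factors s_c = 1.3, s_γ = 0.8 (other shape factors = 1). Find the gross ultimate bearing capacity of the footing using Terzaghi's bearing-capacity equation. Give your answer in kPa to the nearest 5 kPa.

q_ult ≈ 635 kPa

q = γ·D_f = 15.5 × 2.6 = 40.3 kPa.
c·N_c·s_c = 13.5 × 15.5 × 1.3 = 272.03 kPa
q·N_q = 40.3 × 6.86 = 276.46 kPa
0.5·γ·B·N_γ·s_γ = 0.5 × 15.5 × 4.1 × 3.32 × 0.8 = 84.394 kPa
q_ult = 272.03 + 276.46 + 84.394 = 632.88 kPa.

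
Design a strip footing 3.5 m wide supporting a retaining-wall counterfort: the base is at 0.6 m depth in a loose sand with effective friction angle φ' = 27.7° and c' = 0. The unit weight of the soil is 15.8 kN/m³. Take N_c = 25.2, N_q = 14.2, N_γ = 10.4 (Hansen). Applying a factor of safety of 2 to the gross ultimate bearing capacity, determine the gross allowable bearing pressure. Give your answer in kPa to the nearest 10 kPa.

Effective surcharge at the founding depth q = γ·D_f = 15.8 × 0.6 = 9.48 kPa.
q_ult = q·N_q + 0.5·γ·B·N_γ
     = 9.48 × 14.2 + 0.5 × 15.8 × 3.5 × 10.4
     = 134.62 + 287.56 = 422.18 kPa.
q_all = q_ult / FS = 422.18 / 2 = 211.09 kPa.

q_all ≈ 210 kPa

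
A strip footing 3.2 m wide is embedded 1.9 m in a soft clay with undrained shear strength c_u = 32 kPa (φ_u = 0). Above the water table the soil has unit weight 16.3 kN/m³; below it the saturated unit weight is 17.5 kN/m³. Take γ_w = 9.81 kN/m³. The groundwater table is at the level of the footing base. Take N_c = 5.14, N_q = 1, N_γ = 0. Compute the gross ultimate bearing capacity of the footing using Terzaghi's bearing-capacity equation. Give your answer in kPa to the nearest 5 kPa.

q_ult ≈ 195 kPa

Overburden at base level: q = 16.3 × 1.9 = 30.97 kPa.
Cohesion term c·N_c = 32 × 5.14 = 164.48 kPa; surcharge term q·N_q = 30.97 × 1 = 30.97 kPa.
q_ult = 164.48 + 30.97 = 195.45 kPa.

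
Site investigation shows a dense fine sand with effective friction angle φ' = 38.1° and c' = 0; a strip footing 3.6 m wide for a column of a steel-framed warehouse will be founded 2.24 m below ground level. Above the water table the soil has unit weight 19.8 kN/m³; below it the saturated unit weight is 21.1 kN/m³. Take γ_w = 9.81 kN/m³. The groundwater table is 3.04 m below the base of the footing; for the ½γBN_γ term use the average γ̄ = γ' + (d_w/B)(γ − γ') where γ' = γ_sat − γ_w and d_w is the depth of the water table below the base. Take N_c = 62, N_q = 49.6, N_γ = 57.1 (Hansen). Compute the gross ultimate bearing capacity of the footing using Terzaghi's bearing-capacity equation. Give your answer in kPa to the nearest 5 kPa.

Effective surcharge at the founding depth q = γ·D_f = 19.8 × 2.24 = 44.352 kPa.
With d_w = 3.04 m < B, γ̄ = 11.29 + (3.04/3.6) × (19.8 − 11.29) = 18.476 kN/m³.
q_ult = q·N_q + 0.5·γ·B·N_γ
     = 44.352 × 49.6 + 0.5 × 18.476 × 3.6 × 57.1
     = 2199.9 + 1899 = 4098.8 kPa.

q_ult ≈ 4100 kPa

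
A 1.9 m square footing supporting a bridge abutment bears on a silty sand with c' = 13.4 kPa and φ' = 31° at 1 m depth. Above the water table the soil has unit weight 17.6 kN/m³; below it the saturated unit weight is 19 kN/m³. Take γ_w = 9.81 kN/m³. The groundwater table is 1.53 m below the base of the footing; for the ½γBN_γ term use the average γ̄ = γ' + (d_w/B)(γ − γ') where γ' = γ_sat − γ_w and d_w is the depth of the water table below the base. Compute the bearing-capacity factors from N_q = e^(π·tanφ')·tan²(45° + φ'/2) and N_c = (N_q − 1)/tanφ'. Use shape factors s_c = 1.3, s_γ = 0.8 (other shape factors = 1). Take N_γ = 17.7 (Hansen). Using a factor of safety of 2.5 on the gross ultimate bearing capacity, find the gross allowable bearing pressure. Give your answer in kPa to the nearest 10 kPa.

q_all ≈ 460 kPa

N_q = e^(π·tan31°)·tan²(60.5°) = 20.63; N_c = (N_q − 1)/tanφ' = 32.67.
q = γ·D_f = 17.6 × 1 = 17.6 kPa.
γ' = 9.19 kN/m³; averaging over the depth B below the base, γ̄ = γ' + (d_w/B)(γ − γ') = 15.962 kN/m³.
c·N_c·s_c = 13.4 × 32.671 × 1.3 = 569.13 kPa
q·N_q = 17.6 × 20.631 = 363.1 kPa
0.5·γ·B·N_γ·s_γ = 0.5 × 15.962 × 1.9 × 17.7 × 0.8 = 214.72 kPa
q_ult = 569.13 + 363.1 + 214.72 = 1147 kPa.
q_all = 1147 / 2.5 = 458.78 kPa.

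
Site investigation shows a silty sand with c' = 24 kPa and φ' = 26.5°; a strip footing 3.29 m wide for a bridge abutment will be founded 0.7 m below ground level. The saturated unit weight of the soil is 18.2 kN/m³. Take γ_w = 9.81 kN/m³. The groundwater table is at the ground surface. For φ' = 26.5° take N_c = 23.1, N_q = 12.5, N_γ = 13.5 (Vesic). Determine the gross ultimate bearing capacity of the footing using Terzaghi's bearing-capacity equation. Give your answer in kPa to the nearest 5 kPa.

q_ult ≈ 815 kPa

Water table at ground surface, so effective unit weight γ' = 18.2 − 9.81 = 8.39 kN/m³ is used throughout; overburden q = 8.39 × 0.7 = 5.873 kPa; the same γ' applies in the ½γBN_γ term.
Cohesion term c·N_c = 24 × 23.1 = 554.4 kPa; surcharge term q·N_q = 5.873 × 12.5 = 73.412 kPa; self-weight term 0.5·γ·B·N_γ = 0.5 × 8.39 × 3.29 × 13.5 = 186.32 kPa.
q_ult = 554.4 + 73.412 + 186.32 = 814.13 kPa.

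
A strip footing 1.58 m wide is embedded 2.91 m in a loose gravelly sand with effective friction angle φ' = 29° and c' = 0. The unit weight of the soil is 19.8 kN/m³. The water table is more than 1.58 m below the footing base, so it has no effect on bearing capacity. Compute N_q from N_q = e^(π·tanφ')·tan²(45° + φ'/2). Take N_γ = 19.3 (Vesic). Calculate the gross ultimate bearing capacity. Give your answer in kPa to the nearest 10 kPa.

q_ult ≈ 1250 kPa

tan29° = 0.5543, so N_q = e^(π×0.5543)·tan²(59.5°) = 5.705 × 2.882 = 16.44.
Effective surcharge at the founding depth q = γ·D_f = 19.8 × 2.91 = 57.618 kPa.
q_ult = q·N_q + 0.5·γ·B·N_γ
     = 57.618 × 16.443 + 0.5 × 19.8 × 1.58 × 19.3
     = 947.43 + 301.89 = 1249.3 kPa.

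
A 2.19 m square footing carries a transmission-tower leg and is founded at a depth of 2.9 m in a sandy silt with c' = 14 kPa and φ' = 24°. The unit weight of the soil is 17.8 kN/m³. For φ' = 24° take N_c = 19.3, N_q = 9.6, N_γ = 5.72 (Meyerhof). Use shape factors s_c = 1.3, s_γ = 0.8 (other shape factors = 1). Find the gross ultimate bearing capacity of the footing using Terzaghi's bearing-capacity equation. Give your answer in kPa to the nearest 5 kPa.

q_ult ≈ 935 kPa

Effective surcharge at the founding depth q = γ·D_f = 17.8 × 2.9 = 51.62 kPa.
q_ult = c·N_c·s_c + q·N_q + 0.5·γ·B·N_γ·s_γ
     = 14 × 19.3 × 1.3 + 51.62 × 9.6 + 0.5 × 17.8 × 2.19 × 5.72 × 0.8
     = 351.26 + 495.55 + 89.191 = 936 kPa.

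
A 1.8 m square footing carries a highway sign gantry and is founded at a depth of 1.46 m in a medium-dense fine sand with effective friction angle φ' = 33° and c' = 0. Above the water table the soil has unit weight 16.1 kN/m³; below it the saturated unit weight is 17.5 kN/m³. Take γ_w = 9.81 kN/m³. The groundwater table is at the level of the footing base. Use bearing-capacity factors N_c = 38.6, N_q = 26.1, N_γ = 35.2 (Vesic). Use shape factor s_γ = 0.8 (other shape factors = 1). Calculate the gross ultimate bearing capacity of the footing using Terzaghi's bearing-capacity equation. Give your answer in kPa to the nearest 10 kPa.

q_ult ≈ 810 kPa

Overburden at base level: q = 16.1 × 1.46 = 23.506 kPa.
Below the base the soil is submerged, so the ½γBN_γ term uses γ' = 17.5 − 9.81 = 7.69 kN/m³.
Surcharge term q·N_q = 23.506 × 26.1 = 613.51 kPa; self-weight term 0.5·γ·B·N_γ·s_γ = 0.5 × 7.69 × 1.8 × 35.2 × 0.8 = 194.9 kPa.
q_ult = 613.51 + 194.9 = 808.4 kPa.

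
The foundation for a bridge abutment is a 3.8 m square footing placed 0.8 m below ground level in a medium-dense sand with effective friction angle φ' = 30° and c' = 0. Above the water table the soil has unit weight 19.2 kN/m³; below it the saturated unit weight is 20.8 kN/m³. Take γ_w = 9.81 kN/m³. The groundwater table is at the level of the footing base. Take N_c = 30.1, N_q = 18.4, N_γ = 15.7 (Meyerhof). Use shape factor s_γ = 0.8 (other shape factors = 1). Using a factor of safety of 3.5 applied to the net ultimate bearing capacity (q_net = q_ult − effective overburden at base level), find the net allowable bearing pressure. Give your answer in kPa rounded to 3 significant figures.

q_all(net) ≈ 151 kPa

q = γ·D_f = 19.2 × 0.8 = 15.36 kPa.
For the ½γBN_γ term take γ' = 20.8 − 9.81 = 10.99 kN/m³ (soil below base is submerged).
q·N_q = 15.36 × 18.4 = 282.62 kPa
0.5·γ·B·N_γ·s_γ = 0.5 × 10.99 × 3.8 × 15.7 × 0.8 = 262.27 kPa
q_ult = 282.62 + 262.27 = 544.89 kPa.
Net ultimate: q_net = 544.89 − 15.36 = 529.53 kPa.
q_all(net) = 529.53 / 3.5 = 151.29 kPa.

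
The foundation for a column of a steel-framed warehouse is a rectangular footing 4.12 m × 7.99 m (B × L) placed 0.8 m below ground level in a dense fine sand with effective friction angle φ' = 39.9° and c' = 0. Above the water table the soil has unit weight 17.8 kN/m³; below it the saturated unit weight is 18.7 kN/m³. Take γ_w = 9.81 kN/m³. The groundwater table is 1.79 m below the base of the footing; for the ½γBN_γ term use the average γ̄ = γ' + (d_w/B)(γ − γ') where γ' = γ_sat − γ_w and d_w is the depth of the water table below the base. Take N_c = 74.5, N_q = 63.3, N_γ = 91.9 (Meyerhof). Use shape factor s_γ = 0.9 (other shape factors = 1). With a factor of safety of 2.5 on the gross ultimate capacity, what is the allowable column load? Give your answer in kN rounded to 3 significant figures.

P_all ≈ 40500 kN

q = γ·D_f = 17.8 × 0.8 = 14.24 kPa.
γ' = 8.89 kN/m³; averaging over the depth B below the base, γ̄ = γ' + (d_w/B)(γ − γ') = 12.761 kN/m³.
q·N_q = 14.24 × 63.3 = 901.39 kPa
0.5·γ·B·N_γ·s_γ = 0.5 × 12.761 × 4.12 × 91.9 × 0.9 = 2174.3 kPa
q_ult = 901.39 + 2174.3 = 3075.7 kPa.
Gross allowable pressure q_all = 3075.7 / 2.5 = 1230.3 kPa.
Footing area = 32.9188 m², so allowable column load = 1230.3 × 32.9188 = 40499 kN.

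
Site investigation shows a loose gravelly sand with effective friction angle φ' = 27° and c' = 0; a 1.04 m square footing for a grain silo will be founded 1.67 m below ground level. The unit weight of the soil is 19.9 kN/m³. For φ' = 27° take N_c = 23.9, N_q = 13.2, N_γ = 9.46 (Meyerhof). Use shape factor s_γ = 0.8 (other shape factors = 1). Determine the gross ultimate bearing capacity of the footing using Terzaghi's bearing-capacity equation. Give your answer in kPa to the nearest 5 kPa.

q_ult ≈ 515 kPa

q = γ·D_f = 19.9 × 1.67 = 33.233 kPa.
q·N_q = 33.233 × 13.2 = 438.68 kPa
0.5·γ·B·N_γ·s_γ = 0.5 × 19.9 × 1.04 × 9.46 × 0.8 = 78.314 kPa
q_ult = 438.68 + 78.314 = 516.99 kPa.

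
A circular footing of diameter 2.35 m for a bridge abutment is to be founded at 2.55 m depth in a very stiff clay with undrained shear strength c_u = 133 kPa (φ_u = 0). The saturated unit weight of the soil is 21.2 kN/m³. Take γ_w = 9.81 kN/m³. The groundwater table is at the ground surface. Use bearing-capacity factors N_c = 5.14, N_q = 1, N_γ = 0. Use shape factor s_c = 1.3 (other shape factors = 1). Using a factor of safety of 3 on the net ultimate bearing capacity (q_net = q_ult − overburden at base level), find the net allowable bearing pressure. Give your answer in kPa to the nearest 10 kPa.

q_all(net) ≈ 300 kPa

With the water table at the surface the whole profile is submerged: γ' = 21.2 − 9.81 = 11.39 kN/m³, so q = γ'·D_f = 29.044 kPa.
q_ult = c·N_c·s_c + q·N_q
     = 133 × 5.14 × 1.3 + 29.044 × 1
     = 888.71 + 29.044 = 917.75 kPa.
q_net = 917.75 − 29.044 = 888.71 kPa.
q_all(net) = 888.71 / 3 = 296.24 kPa.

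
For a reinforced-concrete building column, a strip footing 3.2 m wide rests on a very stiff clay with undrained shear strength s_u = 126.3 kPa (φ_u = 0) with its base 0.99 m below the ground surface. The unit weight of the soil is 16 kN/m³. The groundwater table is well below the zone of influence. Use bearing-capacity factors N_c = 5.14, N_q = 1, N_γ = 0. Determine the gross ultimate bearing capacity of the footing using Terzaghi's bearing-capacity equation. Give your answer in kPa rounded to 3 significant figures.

q_ult ≈ 665 kPa

Overburden at base level: q = 16 × 0.99 = 15.84 kPa.
Cohesion term c·N_c = 126.3 × 5.14 = 649.18 kPa; surcharge term q·N_q = 15.84 × 1 = 15.84 kPa.
q_ult = 649.18 + 15.84 = 665.02 kPa.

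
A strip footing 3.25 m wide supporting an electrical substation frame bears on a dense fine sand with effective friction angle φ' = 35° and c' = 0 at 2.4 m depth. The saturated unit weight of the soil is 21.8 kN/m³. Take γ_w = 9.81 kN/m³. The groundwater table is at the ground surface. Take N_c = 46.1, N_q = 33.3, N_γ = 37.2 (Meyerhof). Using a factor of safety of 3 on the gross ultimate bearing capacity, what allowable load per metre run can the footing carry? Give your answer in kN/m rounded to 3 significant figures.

With the water table at the surface the whole profile is submerged: γ' = 21.8 − 9.81 = 11.99 kN/m³, so q = γ'·D_f = 28.776 kPa; the same γ' applies in the ½γBN_γ term.
q_ult = q·N_q + 0.5·γ·B·N_γ
     = 28.776 × 33.3 + 0.5 × 11.99 × 3.25 × 37.2
     = 958.24 + 724.8 = 1683 kPa.
Gross allowable pressure q_all = 1683 / 3 = 561.01 kPa.
Allowable wall load = q_all × B = 561.01 × 3.25 = 1823.3 kN per metre run.

≈ 1820 kN/m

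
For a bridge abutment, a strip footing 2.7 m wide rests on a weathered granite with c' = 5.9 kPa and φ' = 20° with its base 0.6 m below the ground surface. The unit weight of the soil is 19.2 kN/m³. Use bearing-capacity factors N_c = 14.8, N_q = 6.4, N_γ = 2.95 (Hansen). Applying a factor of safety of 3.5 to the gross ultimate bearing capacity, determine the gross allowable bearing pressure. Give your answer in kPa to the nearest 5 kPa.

q = γ·D_f = 19.2 × 0.6 = 11.52 kPa.
c·N_c = 5.9 × 14.8 = 87.32 kPa
q·N_q = 11.52 × 6.4 = 73.728 kPa
0.5·γ·B·N_γ = 0.5 × 19.2 × 2.7 × 2.95 = 76.464 kPa
q_ult = 87.32 + 73.728 + 76.464 = 237.51 kPa.
q_all = q_ult / FS = 237.51 / 3.5 = 67.861 kPa.

q_all ≈ 70 kPa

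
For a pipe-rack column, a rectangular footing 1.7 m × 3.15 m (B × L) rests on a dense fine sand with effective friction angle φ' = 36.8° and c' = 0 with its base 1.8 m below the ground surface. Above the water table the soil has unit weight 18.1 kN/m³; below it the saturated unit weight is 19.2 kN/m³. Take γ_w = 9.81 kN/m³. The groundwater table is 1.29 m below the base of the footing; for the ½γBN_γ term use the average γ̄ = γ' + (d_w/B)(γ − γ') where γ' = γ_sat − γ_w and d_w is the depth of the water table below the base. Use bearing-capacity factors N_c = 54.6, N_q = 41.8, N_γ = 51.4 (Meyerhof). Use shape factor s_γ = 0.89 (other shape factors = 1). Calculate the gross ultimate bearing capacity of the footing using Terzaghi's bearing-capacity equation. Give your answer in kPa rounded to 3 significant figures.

Overburden at base level: q = 18.1 × 1.8 = 32.58 kPa.
The water table is 1.29 m below the base (< B = 1.7 m), so the ½γBN_γ term uses γ̄ = γ' + (d_w/B)(γ − γ') = 9.39 + (1.29/1.7)(18.1 − 9.39) = 15.999 kN/m³.
Surcharge term q·N_q = 32.58 × 41.8 = 1361.8 kPa; self-weight term 0.5·γ·B·N_γ·s_γ = 0.5 × 15.999 × 1.7 × 51.4 × 0.89 = 622.12 kPa.
q_ult = 1361.8 + 622.12 = 1984 kPa.

q_ult ≈ 1980 kPa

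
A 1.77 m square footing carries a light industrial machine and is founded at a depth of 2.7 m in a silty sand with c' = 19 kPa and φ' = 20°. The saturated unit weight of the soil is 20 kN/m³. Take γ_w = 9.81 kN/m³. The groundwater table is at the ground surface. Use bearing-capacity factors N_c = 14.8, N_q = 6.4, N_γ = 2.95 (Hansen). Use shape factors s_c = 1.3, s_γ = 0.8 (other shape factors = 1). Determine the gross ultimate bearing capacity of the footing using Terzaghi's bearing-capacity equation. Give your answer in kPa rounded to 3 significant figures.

q_ult ≈ 563 kPa

Water table at ground surface, so effective unit weight γ' = 20 − 9.81 = 10.19 kN/m³ is used throughout; overburden q = 10.19 × 2.7 = 27.513 kPa; the same γ' applies in the ½γBN_γ term.
Cohesion term c·N_c·s_c = 19 × 14.8 × 1.3 = 365.56 kPa; surcharge term q·N_q = 27.513 × 6.4 = 176.08 kPa; self-weight term 0.5·γ·B·N_γ·s_γ = 0.5 × 10.19 × 1.77 × 2.95 × 0.8 = 21.283 kPa.
q_ult = 365.56 + 176.08 + 21.283 = 562.93 kPa.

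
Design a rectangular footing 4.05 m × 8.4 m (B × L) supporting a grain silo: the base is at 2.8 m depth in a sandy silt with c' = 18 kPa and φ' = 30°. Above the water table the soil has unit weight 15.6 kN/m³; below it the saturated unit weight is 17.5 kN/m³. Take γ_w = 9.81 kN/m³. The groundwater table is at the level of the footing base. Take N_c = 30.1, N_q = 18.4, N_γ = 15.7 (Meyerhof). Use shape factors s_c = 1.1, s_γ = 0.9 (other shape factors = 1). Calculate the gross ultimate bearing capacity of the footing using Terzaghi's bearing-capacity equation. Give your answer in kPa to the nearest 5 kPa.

q_ult ≈ 1620 kPa

Overburden at base level: q = 15.6 × 2.8 = 43.68 kPa.
Below the base the soil is submerged, so the ½γBN_γ term uses γ' = 17.5 − 9.81 = 7.69 kN/m³.
Cohesion term c·N_c·s_c = 18 × 30.1 × 1.1 = 595.98 kPa; surcharge term q·N_q = 43.68 × 18.4 = 803.71 kPa; self-weight term 0.5·γ·B·N_γ·s_γ = 0.5 × 7.69 × 4.05 × 15.7 × 0.9 = 220.04 kPa.
q_ult = 595.98 + 803.71 + 220.04 = 1619.7 kPa.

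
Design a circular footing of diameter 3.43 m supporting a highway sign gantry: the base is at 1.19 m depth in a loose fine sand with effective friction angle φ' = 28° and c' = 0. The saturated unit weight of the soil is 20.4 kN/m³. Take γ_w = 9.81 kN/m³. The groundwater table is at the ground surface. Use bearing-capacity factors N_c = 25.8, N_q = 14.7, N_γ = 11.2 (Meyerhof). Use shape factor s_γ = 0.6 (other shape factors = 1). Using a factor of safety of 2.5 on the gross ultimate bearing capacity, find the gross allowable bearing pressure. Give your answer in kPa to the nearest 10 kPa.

q_all ≈ 120 kPa

γ' = 20.4 − 9.81 = 10.59 kN/m³ (submerged throughout). q = 10.59 × 1.19 = 12.602 kPa; the same γ' applies in the ½γBN_γ term.
q·N_q = 12.602 × 14.7 = 185.25 kPa
0.5·γ·B·N_γ·s_γ = 0.5 × 10.59 × 3.43 × 11.2 × 0.6 = 122.05 kPa
q_ult = 185.25 + 122.05 = 307.3 kPa.
q_all = 307.3 / 2.5 = 122.92 kPa.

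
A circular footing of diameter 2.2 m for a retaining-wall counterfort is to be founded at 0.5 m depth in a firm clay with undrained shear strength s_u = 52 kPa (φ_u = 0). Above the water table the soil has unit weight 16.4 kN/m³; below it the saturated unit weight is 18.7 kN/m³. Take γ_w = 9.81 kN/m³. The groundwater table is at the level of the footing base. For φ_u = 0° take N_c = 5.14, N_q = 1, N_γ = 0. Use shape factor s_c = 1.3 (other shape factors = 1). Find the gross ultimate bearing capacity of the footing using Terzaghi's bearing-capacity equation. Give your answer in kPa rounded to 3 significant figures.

q_ult ≈ 356 kPa

Overburden at base level: q = 16.4 × 0.5 = 8.2 kPa.
Cohesion term c·N_c·s_c = 52 × 5.14 × 1.3 = 347.46 kPa; surcharge term q·N_q = 8.2 × 1 = 8.2 kPa.
q_ult = 347.46 + 8.2 = 355.66 kPa.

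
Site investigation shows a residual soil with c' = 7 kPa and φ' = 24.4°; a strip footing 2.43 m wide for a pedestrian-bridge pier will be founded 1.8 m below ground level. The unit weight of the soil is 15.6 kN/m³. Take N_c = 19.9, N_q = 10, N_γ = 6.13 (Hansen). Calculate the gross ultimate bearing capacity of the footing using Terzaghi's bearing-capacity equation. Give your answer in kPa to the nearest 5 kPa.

Overburden at base level: q = 15.6 × 1.8 = 28.08 kPa.
Cohesion term c·N_c = 7 × 19.9 = 139.3 kPa; surcharge term q·N_q = 28.08 × 10 = 280.8 kPa; self-weight term 0.5·γ·B·N_γ = 0.5 × 15.6 × 2.43 × 6.13 = 116.19 kPa.
q_ult = 139.3 + 280.8 + 116.19 = 536.29 kPa.

q_ult ≈ 535 kPa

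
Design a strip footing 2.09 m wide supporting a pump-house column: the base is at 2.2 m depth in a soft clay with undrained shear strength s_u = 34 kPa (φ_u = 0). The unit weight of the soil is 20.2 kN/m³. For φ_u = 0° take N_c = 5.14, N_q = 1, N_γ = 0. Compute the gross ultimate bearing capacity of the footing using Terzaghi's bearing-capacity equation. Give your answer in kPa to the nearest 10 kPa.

Overburden at base level: q = 20.2 × 2.2 = 44.44 kPa.
Cohesion term c·N_c = 34 × 5.14 = 174.76 kPa; surcharge term q·N_q = 44.44 × 1 = 44.44 kPa.
q_ult = 174.76 + 44.44 = 219.2 kPa.

q_ult ≈ 220 kPa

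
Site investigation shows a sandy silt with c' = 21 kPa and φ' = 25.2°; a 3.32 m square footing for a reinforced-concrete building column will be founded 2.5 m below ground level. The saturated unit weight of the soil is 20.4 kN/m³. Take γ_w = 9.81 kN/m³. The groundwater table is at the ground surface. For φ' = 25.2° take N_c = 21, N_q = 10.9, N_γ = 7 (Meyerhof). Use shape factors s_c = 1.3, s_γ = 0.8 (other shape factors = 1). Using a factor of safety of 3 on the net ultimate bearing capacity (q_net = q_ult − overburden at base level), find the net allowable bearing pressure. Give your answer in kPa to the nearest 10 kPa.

Water table at ground surface, so effective unit weight γ' = 20.4 − 9.81 = 10.59 kN/m³ is used throughout; overburden q = 10.59 × 2.5 = 26.475 kPa; the same γ' applies in the ½γBN_γ term.
Cohesion term c·N_c·s_c = 21 × 21 × 1.3 = 573.3 kPa; surcharge term q·N_q = 26.475 × 10.9 = 288.58 kPa; self-weight term 0.5·γ·B·N_γ·s_γ = 0.5 × 10.59 × 3.32 × 7 × 0.8 = 98.445 kPa.
q_ult = 573.3 + 288.58 + 98.445 = 960.32 kPa.
q_net = 960.32 − 26.475 = 933.85 kPa.
q_all(net) = 933.85 / 3 = 311.28 kPa.

q_all(net) ≈ 310 kPa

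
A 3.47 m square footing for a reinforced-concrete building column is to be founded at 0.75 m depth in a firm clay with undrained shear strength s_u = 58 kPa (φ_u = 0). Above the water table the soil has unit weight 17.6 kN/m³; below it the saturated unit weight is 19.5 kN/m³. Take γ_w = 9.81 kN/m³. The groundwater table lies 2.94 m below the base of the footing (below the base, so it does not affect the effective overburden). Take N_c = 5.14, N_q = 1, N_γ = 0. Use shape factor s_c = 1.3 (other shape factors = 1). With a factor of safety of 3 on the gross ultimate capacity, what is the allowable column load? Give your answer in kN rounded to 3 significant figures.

P_all ≈ 1610 kN

Effective surcharge at the founding depth q = γ·D_f = 17.6 × 0.75 = 13.2 kPa.
q_ult = c·N_c·s_c + q·N_q
     = 58 × 5.14 × 1.3 + 13.2 × 1
     = 387.56 + 13.2 = 400.76 kPa.
Gross allowable pressure q_all = 400.76 / 3 = 133.59 kPa.
Footing area = 12.0409 m², so allowable column load = 133.59 × 12.0409 = 1608.5 kN.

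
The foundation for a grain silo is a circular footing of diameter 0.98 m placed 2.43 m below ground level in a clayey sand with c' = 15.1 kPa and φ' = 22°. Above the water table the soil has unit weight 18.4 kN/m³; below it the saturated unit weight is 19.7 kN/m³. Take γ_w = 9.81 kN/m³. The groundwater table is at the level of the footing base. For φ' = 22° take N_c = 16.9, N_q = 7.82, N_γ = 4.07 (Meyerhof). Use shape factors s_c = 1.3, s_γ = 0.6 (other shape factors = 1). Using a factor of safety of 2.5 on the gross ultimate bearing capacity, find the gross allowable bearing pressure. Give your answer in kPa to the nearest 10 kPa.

q_all ≈ 280 kPa

q = γ·D_f = 18.4 × 2.43 = 44.712 kPa.
For the ½γBN_γ term take γ' = 19.7 − 9.81 = 9.89 kN/m³ (soil below base is submerged).
c·N_c·s_c = 15.1 × 16.9 × 1.3 = 331.75 kPa
q·N_q = 44.712 × 7.82 = 349.65 kPa
0.5·γ·B·N_γ·s_γ = 0.5 × 9.89 × 0.98 × 4.07 × 0.6 = 11.834 kPa
q_ult = 331.75 + 349.65 + 11.834 = 693.23 kPa.
q_all = 693.23 / 2.5 = 277.29 kPa.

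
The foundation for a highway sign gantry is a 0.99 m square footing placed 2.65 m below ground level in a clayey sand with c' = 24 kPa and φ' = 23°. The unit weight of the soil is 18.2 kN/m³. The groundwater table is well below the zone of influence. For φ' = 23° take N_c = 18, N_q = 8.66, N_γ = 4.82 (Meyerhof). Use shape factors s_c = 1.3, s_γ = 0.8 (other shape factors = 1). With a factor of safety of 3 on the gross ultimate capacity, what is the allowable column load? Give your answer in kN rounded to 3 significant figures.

Effective surcharge at the founding depth q = γ·D_f = 18.2 × 2.65 = 48.23 kPa.
q_ult = c·N_c·s_c + q·N_q + 0.5·γ·B·N_γ·s_γ
     = 24 × 18 × 1.3 + 48.23 × 8.66 + 0.5 × 18.2 × 0.99 × 4.82 × 0.8
     = 561.6 + 417.67 + 34.739 = 1014 kPa.
Gross allowable pressure q_all = 1014 / 3 = 338 kPa.
Footing area = 0.9801 m², so allowable column load = 338 × 0.9801 = 331.28 kN.

P_all ≈ 331 kN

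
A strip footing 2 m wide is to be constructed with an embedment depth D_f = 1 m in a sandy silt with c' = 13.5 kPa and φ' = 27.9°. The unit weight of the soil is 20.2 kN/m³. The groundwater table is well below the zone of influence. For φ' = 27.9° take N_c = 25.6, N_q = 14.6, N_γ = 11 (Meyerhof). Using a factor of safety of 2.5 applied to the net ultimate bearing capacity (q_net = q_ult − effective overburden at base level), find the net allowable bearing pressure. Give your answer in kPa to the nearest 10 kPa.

Effective surcharge at the founding depth q = γ·D_f = 20.2 × 1 = 20.2 kPa.
q_ult = c·N_c + q·N_q + 0.5·γ·B·N_γ
     = 13.5 × 25.6 + 20.2 × 14.6 + 0.5 × 20.2 × 2 × 11
     = 345.6 + 294.92 + 222.2 = 862.72 kPa.
Net ultimate: q_net = 862.72 − 20.2 = 842.52 kPa.
q_all(net) = 842.52 / 2.5 = 337.01 kPa.

q_all(net) ≈ 340 kPa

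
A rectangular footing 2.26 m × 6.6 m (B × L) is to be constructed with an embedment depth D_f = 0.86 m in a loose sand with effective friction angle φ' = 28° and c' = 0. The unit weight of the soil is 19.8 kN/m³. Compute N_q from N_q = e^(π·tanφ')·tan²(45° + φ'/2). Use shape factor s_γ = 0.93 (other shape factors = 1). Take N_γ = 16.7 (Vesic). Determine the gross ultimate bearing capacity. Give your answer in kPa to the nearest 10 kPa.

q_ult ≈ 600 kPa

tan28° = 0.5317, so N_q = e^(π×0.5317)·tan²(59°) = 5.314 × 2.77 = 14.72.
Effective surcharge at the founding depth q = γ·D_f = 19.8 × 0.86 = 17.028 kPa.
q_ult = q·N_q + 0.5·γ·B·N_γ·s_γ
     = 17.028 × 14.72 + 0.5 × 19.8 × 2.26 × 16.7 × 0.93
     = 250.65 + 347.49 = 598.14 kPa.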